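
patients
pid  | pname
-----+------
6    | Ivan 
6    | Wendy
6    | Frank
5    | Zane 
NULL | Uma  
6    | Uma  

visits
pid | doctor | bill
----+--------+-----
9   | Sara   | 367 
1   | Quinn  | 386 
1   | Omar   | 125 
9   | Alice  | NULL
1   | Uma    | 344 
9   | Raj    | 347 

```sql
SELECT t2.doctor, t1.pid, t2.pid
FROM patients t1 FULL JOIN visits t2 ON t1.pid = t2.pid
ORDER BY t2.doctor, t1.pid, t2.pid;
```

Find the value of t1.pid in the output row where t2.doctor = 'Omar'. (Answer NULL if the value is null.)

FULL OUTER JOIN keeps every row from both sides; unmatched rows get NULL for the other side's columns.
Matching on t1.pid = t2.pid. A NULL in a compared column never satisfies the condition.
Matched pairs: 0; unmatched t1 rows kept: 6; unmatched t2 rows kept: 6.

NULL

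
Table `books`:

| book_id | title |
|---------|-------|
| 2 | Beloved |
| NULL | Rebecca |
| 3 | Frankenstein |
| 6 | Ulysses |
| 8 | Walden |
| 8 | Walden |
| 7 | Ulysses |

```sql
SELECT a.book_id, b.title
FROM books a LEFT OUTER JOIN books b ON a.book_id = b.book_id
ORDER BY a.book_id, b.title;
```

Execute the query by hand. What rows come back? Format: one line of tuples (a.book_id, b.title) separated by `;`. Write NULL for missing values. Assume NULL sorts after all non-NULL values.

LEFT JOIN keeps every row from `books a`; unmatched rows get NULL for `books b`'s columns.
Matching on a.book_id = b.book_id. A NULL in a compared column never satisfies the condition.
Matched pairs: 8; unmatched a rows kept: 1.

(2, Beloved); (3, Frankenstein); (6, Ulysses); (7, Ulysses); (8, Walden); (8, Walden); (8, Walden); (8, Walden); (NULL, NULL)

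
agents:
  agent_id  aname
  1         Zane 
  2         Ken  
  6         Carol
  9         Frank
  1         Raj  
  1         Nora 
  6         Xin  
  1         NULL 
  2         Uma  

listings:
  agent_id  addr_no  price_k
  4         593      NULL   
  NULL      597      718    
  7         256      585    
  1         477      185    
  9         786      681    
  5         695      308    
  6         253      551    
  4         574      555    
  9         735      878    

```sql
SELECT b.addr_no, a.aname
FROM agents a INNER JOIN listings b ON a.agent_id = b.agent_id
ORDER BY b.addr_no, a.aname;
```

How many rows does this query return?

8

INNER JOIN keeps only pairs where the ON condition holds.
Matching on a.agent_id = b.agent_id. A NULL in a compared column never satisfies the condition.
Matched pairs: 8.
Total: 8 rows.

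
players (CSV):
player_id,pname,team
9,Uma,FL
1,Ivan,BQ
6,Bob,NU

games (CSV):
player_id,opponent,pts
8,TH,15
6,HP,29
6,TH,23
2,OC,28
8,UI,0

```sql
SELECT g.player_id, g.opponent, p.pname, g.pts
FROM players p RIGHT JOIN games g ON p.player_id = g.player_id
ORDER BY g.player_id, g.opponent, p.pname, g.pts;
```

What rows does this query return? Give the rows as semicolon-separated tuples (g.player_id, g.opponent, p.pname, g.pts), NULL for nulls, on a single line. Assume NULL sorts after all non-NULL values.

RIGHT JOIN keeps every row from `games`; unmatched rows get NULL for `players`'s columns.
Matching on p.player_id = g.player_id.
- p[0] player_id=9 → no match.
- p[1] player_id=1 → no match.
- p[2] player_id=6 → 2 match(es) in g → 2 row(s).
- plus 3 unmatched g row(s), each kept with NULL p columns.
After projecting and ordering:
g.player_id | g.opponent | p.pname | g.pts
2 | OC | NULL | 28
6 | HP | Bob | 29
6 | TH | Bob | 23
8 | TH | NULL | 15
8 | UI | NULL | 0

(2, OC, NULL, 28); (6, HP, Bob, 29); (6, TH, Bob, 23); (8, TH, NULL, 15); (8, UI, NULL, 0)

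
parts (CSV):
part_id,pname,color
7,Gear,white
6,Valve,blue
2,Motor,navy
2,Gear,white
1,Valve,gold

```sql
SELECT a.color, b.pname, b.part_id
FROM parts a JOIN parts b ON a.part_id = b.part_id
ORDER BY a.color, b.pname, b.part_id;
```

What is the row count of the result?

INNER JOIN keeps only pairs where the ON condition holds.
Matching on a.part_id = b.part_id.
- part_id=7: 1 matching b row(s), so 1 row(s) emitted.
- part_id=6: 1 matching b row(s), so 1 row(s) emitted.
- part_id=2: 2 matching b row(s), so 2 row(s) emitted.
- part_id=2: 2 matching b row(s), so 2 row(s) emitted.
- part_id=1: 1 matching b row(s), so 1 row(s) emitted.
Total: 7 rows.

7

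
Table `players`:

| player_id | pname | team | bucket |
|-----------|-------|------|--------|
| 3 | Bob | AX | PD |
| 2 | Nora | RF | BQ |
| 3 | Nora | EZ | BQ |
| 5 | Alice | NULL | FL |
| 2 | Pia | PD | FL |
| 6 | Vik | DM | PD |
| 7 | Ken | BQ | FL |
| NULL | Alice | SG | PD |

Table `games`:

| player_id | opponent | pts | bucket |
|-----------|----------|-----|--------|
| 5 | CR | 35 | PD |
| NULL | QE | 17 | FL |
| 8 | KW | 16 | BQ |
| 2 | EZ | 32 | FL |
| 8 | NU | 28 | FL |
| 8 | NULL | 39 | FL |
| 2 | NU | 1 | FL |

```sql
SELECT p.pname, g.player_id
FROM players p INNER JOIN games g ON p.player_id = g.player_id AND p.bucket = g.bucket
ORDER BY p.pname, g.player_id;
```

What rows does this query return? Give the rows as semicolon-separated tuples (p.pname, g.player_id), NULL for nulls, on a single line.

(Pia, 2); (Pia, 2)

INNER JOIN keeps only pairs where the ON condition holds.
Matching on p.player_id = g.player_id AND p.bucket = g.bucket. A NULL in a compared column never satisfies the condition.
- p (player_id=3, bucket=PD) has no partner → excluded.
- p (player_id=2, bucket=BQ) has no partner → excluded.
- p (player_id=3, bucket=BQ) has no partner → excluded.
- p (player_id=5, bucket=FL) has no partner → excluded.
- p (player_id=2, bucket=FL) pairs with 2 row(s) of g.
- p (player_id=6, bucket=PD) has no partner → excluded.
- p (player_id=7, bucket=FL) has no partner → excluded.
- p (player_id=NULL, bucket=PD) has no partner → excluded.
After projecting and ordering:
p.pname | g.player_id
Pia | 2
Pia | 2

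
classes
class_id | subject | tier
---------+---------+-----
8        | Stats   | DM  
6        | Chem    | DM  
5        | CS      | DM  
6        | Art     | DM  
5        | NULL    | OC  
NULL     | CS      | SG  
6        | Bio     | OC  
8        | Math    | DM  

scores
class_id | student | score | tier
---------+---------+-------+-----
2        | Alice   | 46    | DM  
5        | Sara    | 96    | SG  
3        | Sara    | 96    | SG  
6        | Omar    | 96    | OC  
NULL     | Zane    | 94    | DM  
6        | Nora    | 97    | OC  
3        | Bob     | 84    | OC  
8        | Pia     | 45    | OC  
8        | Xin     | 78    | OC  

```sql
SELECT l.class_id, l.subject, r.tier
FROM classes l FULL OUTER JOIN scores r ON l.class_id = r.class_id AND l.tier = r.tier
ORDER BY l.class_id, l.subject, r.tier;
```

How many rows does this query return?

16

FULL OUTER JOIN keeps every row from both sides; unmatched rows get NULL for the other side's columns.
Matching on l.class_id = r.class_id AND l.tier = r.tier. A NULL in a compared column never satisfies the condition.
Matched pairs: 2; unmatched l rows kept: 7; unmatched r rows kept: 7.
Total: 2 matched + 14 padded = 16 rows.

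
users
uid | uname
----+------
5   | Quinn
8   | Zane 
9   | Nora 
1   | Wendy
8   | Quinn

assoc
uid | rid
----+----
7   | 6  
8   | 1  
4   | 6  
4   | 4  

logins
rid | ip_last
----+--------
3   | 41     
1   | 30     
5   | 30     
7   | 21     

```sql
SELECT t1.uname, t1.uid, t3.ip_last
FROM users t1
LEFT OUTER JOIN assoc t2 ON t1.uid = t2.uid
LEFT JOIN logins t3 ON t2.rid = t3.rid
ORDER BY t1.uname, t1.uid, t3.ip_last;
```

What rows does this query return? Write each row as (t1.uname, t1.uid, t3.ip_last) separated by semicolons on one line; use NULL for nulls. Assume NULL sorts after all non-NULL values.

(Nora, 9, NULL); (Quinn, 5, NULL); (Quinn, 8, 30); (Wendy, 1, NULL); (Zane, 8, 30)

Step 1 — t1 LEFT JOIN t2 on uid → 5 row(s).
Then LEFT JOIN `logins t3` on rid: each of those 5 rows is kept; rows whose t2.rid has no match in t3 get NULL for t3's columns.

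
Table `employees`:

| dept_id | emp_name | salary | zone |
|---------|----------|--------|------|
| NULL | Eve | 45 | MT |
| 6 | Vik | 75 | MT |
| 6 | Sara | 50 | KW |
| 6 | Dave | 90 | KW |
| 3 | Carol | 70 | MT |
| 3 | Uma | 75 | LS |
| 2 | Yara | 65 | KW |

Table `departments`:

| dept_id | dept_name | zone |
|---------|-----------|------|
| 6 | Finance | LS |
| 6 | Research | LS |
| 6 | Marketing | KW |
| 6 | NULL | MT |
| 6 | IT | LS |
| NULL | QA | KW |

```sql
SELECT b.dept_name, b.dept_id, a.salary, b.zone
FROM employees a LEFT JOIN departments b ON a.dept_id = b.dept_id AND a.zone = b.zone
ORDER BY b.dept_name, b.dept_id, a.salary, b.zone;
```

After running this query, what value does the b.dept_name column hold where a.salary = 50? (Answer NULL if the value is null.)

Marketing

LEFT JOIN keeps every row from `employees`; unmatched rows get NULL for `departments`'s columns.
Matching on a.dept_id = b.dept_id AND a.zone = b.zone. A NULL in a compared column never satisfies the condition.
- a (dept_id=NULL, zone=MT) has no partner → padded with NULL.
- a (dept_id=6, zone=MT) pairs with 1 row(s) of b.
- a (dept_id=6, zone=KW) pairs with 1 row(s) of b.
- a (dept_id=6, zone=KW) pairs with 1 row(s) of b.
- a (dept_id=3, zone=MT) has no partner → padded with NULL.
- a (dept_id=3, zone=LS) has no partner → padded with NULL.
- a (dept_id=2, zone=KW) has no partner → padded with NULL.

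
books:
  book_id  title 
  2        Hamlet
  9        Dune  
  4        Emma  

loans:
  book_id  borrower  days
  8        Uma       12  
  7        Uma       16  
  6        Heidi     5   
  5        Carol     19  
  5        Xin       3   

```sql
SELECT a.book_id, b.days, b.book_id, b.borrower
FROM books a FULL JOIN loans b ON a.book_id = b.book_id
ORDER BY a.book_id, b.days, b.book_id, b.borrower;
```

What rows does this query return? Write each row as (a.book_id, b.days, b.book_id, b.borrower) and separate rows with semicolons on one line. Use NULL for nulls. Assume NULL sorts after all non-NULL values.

(2, NULL, NULL, NULL); (4, NULL, NULL, NULL); (9, NULL, NULL, NULL); (NULL, 3, 5, Xin); (NULL, 5, 6, Heidi); (NULL, 12, 8, Uma); (NULL, 16, 7, Uma); (NULL, 19, 5, Carol)

FULL OUTER JOIN keeps every row from both sides; unmatched rows get NULL for the other side's columns.
Matching on a.book_id = b.book_id.
Matched pairs: 0; unmatched a rows kept: 3; unmatched b rows kept: 5.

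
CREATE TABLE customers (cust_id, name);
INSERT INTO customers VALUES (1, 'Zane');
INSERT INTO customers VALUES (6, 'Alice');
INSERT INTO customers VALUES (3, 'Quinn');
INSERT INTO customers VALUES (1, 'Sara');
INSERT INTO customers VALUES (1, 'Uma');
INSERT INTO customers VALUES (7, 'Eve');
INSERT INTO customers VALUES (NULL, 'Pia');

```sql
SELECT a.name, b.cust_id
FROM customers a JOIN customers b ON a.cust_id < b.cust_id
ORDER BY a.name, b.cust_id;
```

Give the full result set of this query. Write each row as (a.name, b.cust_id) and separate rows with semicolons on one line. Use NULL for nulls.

(Alice, 7); (Quinn, 6); (Quinn, 7); (Sara, 3); (Sara, 6); (Sara, 7); (Uma, 3); (Uma, 6); (Uma, 7); (Zane, 3); (Zane, 6); (Zane, 7)

INNER JOIN keeps only pairs where the ON condition holds.
Matching on a.cust_id < b.cust_id. A NULL in a compared column never satisfies the condition.
Matched pairs: 12.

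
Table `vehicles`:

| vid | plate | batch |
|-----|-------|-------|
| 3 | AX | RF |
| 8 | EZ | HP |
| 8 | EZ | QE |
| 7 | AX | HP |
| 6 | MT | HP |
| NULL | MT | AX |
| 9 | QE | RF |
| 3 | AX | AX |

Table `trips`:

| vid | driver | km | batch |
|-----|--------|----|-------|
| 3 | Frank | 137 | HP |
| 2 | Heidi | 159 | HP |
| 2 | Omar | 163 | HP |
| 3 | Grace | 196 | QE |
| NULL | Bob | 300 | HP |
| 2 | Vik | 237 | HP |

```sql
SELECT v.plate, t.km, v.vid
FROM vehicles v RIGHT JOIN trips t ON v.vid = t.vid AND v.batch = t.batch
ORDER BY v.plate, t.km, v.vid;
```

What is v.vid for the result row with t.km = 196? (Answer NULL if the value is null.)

RIGHT JOIN keeps every row from `trips`; unmatched rows get NULL for `vehicles`'s columns.
Matching on v.vid = t.vid AND v.batch = t.batch. A NULL in a compared column never satisfies the condition.
- vid=3, batch=RF: no matching t row.
- vid=8, batch=HP: no matching t row.
- vid=8, batch=QE: no matching t row.
- vid=7, batch=HP: no matching t row.
- vid=6, batch=HP: no matching t row.
- vid=NULL, batch=AX: no matching t row.
- vid=9, batch=RF: no matching t row.
- vid=3, batch=AX: no matching t row.
- plus 6 unmatched t row(s), each kept with NULL v columns.

NULL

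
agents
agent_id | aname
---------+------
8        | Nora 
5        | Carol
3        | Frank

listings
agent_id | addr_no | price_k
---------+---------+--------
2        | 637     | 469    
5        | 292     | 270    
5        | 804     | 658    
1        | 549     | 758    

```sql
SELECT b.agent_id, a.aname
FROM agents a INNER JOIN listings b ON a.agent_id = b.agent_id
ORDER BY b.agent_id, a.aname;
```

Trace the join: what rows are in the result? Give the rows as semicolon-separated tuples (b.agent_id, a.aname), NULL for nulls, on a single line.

(5, Carol); (5, Carol)

INNER JOIN keeps only pairs where the ON condition holds.
Matching on a.agent_id = b.agent_id.
- a[0] agent_id=8 → no match; dropped.
- a[1] agent_id=5 → 2 match(es) in b → 2 row(s).
- a[2] agent_id=3 → no match; dropped.
After projecting and ordering:
b.agent_id | a.aname
5 | Carol
5 | Carol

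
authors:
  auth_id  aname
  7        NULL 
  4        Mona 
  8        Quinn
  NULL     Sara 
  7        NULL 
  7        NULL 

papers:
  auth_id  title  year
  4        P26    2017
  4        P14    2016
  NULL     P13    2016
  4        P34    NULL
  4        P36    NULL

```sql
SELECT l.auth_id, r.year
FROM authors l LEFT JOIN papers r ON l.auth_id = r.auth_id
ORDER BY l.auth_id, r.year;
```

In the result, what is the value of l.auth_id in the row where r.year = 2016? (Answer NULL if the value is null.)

LEFT JOIN keeps every row from `authors`; unmatched rows get NULL for `papers`'s columns.
Matching on l.auth_id = r.auth_id. A NULL in a compared column never satisfies the condition.
Matched pairs: 4; unmatched l rows kept: 5.

4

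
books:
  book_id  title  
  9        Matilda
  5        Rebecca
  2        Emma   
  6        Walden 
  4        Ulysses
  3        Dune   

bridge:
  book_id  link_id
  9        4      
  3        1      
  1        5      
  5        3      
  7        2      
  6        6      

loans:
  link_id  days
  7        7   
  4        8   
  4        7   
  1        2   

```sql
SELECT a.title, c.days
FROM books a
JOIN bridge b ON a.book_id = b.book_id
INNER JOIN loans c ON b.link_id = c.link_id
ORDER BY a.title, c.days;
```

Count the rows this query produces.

3

Evaluate left to right. First `books a INNER JOIN bridge b` on book_id: 4 row(s).
Then INNER JOIN `loans c` on link_id: keep only rows whose b.link_id appears in c.
Result: 3 row(s).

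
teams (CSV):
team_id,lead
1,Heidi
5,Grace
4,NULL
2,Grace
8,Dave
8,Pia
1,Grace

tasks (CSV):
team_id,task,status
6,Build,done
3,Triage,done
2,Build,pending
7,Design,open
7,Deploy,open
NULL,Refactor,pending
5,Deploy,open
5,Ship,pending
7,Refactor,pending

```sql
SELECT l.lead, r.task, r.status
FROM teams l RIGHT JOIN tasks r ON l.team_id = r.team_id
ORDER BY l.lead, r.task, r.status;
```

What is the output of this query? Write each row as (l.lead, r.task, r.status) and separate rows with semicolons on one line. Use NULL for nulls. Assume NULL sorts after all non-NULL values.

(Grace, Build, pending); (Grace, Deploy, open); (Grace, Ship, pending); (NULL, Build, done); (NULL, Deploy, open); (NULL, Design, open); (NULL, Refactor, pending); (NULL, Refactor, pending); (NULL, Triage, done)

RIGHT JOIN keeps every row from `tasks`; unmatched rows get NULL for `teams`'s columns.
Matching on l.team_id = r.team_id. A NULL in a compared column never satisfies the condition.
Matched pairs: 3; unmatched r rows kept: 6.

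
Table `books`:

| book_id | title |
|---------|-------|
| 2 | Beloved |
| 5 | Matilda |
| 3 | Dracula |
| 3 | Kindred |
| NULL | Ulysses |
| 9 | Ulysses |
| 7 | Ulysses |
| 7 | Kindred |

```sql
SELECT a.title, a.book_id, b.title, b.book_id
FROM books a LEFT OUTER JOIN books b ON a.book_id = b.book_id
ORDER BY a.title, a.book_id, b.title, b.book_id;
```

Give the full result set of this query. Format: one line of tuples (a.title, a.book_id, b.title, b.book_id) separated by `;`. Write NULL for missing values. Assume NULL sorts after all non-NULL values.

LEFT JOIN keeps every row from `books a`; unmatched rows get NULL for `books b`'s columns.
Matching on a.book_id = b.book_id. A NULL in a compared column never satisfies the condition.
- book_id=2: 1 matching b row(s), so 1 row(s) emitted.
- book_id=5: 1 matching b row(s), so 1 row(s) emitted.
- book_id=3: 2 matching b row(s), so 2 row(s) emitted.
- book_id=3: 2 matching b row(s), so 2 row(s) emitted.
- book_id=NULL: no b row matches, row kept with b columns NULL.
- book_id=9: 1 matching b row(s), so 1 row(s) emitted.
- book_id=7: 2 matching b row(s), so 2 row(s) emitted.
- book_id=7: 2 matching b row(s), so 2 row(s) emitted.

(Beloved, 2, Beloved, 2); (Dracula, 3, Dracula, 3); (Dracula, 3, Kindred, 3); (Kindred, 3, Dracula, 3); (Kindred, 3, Kindred, 3); (Kindred, 7, Kindred, 7); (Kindred, 7, Ulysses, 7); (Matilda, 5, Matilda, 5); (Ulysses, 7, Kindred, 7); (Ulysses, 7, Ulysses, 7); (Ulysses, 9, Ulysses, 9); (Ulysses, NULL, NULL, NULL)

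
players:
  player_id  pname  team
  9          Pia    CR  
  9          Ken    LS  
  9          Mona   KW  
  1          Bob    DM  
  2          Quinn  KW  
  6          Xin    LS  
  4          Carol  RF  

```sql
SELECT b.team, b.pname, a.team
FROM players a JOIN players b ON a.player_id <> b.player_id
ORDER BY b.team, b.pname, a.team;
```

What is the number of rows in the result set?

36

INNER JOIN keeps only pairs where the ON condition holds.
Matching on a.player_id <> b.player_id.
- a row (player_id=9): matches 4 b row(s) → 4 output row(s).
- a row (player_id=9): matches 4 b row(s) → 4 output row(s).
- a row (player_id=9): matches 4 b row(s) → 4 output row(s).
- a row (player_id=1): matches 6 b row(s) → 6 output row(s).
- a row (player_id=2): matches 6 b row(s) → 6 output row(s).
- a row (player_id=6): matches 6 b row(s) → 6 output row(s).
- a row (player_id=4): matches 6 b row(s) → 6 output row(s).
Total: 36 rows.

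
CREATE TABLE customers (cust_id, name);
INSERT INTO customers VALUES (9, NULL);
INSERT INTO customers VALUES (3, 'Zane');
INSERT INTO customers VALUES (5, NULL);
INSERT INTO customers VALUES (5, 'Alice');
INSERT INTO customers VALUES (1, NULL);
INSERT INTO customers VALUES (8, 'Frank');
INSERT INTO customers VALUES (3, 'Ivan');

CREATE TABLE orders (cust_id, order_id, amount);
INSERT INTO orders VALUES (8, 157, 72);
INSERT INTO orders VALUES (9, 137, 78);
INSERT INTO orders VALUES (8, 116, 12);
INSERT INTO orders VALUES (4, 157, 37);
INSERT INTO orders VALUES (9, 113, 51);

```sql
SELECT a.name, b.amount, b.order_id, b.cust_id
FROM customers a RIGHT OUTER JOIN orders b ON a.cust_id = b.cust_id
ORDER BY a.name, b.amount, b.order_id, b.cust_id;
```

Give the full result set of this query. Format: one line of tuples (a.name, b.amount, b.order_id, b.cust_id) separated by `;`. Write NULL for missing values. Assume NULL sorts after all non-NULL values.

RIGHT JOIN keeps every row from `orders`; unmatched rows get NULL for `customers`'s columns.
Matching on a.cust_id = b.cust_id.
Matched pairs: 4; unmatched b rows kept: 1.

(Frank, 12, 116, 8); (Frank, 72, 157, 8); (NULL, 37, 157, 4); (NULL, 51, 113, 9); (NULL, 78, 137, 9)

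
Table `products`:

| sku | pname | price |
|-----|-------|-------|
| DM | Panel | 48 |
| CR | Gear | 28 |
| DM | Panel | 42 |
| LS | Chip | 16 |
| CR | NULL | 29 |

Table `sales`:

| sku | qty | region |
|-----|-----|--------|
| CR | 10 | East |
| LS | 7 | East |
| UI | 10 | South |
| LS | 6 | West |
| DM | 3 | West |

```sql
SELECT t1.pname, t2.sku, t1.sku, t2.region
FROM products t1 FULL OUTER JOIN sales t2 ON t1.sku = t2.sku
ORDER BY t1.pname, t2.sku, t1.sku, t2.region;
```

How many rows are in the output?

7

FULL OUTER JOIN keeps every row from both sides; unmatched rows get NULL for the other side's columns.
Matching on t1.sku = t2.sku.
Matched pairs: 6; unmatched t1 rows kept: 0; unmatched t2 rows kept: 1.
Total: 6 matched + 1 padded = 7 rows.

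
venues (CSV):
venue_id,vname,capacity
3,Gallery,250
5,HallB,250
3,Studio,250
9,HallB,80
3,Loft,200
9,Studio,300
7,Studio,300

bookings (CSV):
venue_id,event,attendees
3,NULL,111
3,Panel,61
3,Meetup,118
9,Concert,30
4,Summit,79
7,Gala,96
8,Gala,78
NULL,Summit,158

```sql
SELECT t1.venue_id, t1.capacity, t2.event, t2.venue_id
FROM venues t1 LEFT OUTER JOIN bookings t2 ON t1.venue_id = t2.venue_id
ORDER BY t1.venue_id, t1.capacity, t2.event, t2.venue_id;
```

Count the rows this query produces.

13

LEFT JOIN keeps every row from `venues`; unmatched rows get NULL for `bookings`'s columns.
Matching on t1.venue_id = t2.venue_id. A NULL in a compared column never satisfies the condition.
Matched pairs: 12; unmatched t1 rows kept: 1.
Total: 12 matched + 1 padded = 13 rows.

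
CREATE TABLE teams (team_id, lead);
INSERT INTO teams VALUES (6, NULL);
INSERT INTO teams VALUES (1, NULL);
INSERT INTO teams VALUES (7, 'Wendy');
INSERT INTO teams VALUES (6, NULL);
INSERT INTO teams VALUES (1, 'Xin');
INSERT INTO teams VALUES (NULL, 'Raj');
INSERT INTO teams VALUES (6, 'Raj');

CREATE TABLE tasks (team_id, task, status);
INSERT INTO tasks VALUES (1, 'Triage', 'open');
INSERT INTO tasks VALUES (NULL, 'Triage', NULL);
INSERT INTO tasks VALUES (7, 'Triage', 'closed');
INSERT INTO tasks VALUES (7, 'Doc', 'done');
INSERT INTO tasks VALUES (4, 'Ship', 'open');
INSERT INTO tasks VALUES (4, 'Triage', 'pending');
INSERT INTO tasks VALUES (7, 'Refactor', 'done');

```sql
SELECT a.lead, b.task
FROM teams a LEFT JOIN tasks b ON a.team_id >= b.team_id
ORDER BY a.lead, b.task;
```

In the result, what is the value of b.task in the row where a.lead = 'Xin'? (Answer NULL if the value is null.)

LEFT JOIN keeps every row from `teams`; unmatched rows get NULL for `tasks`'s columns.
Matching on a.team_id >= b.team_id. A NULL in a compared column never satisfies the condition.
Matched pairs: 17; unmatched a rows kept: 1.

Triage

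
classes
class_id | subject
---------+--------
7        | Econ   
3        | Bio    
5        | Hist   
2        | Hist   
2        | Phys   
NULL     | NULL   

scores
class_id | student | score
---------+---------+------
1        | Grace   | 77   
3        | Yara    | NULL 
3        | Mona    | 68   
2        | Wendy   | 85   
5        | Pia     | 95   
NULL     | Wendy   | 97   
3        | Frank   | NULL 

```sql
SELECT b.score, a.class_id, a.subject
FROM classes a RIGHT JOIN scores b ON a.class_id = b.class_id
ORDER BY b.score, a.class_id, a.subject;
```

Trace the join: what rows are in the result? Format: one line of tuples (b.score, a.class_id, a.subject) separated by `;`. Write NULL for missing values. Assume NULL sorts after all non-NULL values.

(68, 3, Bio); (77, NULL, NULL); (85, 2, Hist); (85, 2, Phys); (95, 5, Hist); (97, NULL, NULL); (NULL, 3, Bio); (NULL, 3, Bio)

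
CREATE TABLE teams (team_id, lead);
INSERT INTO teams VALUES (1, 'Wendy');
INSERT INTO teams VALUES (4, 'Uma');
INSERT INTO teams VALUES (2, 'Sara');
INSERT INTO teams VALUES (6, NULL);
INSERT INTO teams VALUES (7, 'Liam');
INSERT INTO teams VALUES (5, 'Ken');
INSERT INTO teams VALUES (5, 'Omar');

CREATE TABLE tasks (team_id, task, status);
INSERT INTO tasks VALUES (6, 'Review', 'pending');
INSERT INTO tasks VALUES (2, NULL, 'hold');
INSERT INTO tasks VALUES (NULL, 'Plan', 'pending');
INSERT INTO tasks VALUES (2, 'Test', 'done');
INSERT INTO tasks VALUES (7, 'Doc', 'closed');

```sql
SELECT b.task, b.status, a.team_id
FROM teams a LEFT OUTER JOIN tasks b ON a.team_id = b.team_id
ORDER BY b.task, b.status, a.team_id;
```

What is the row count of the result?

8

LEFT JOIN keeps every row from `teams`; unmatched rows get NULL for `tasks`'s columns.
Matching on a.team_id = b.team_id. A NULL in a compared column never satisfies the condition.
- team_id=1: no b row matches, row kept with b columns NULL.
- team_id=4: no b row matches, row kept with b columns NULL.
- team_id=2: 2 matching b row(s), so 2 row(s) emitted.
- team_id=6: 1 matching b row(s), so 1 row(s) emitted.
- team_id=7: 1 matching b row(s), so 1 row(s) emitted.
- team_id=5: no b row matches, row kept with b columns NULL.
- team_id=5: no b row matches, row kept with b columns NULL.
Total: 4 matched + 4 padded = 8 rows.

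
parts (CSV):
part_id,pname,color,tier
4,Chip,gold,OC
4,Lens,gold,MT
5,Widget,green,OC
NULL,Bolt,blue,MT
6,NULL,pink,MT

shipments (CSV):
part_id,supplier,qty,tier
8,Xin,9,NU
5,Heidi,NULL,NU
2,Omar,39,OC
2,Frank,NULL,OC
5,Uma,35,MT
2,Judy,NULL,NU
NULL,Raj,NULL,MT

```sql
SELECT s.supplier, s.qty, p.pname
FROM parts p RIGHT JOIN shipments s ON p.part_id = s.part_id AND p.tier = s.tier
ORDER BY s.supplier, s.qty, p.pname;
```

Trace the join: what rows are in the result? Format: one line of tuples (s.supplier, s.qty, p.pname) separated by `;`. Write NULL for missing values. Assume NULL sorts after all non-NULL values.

RIGHT JOIN keeps every row from `shipments`; unmatched rows get NULL for `parts`'s columns.
Matching on p.part_id = s.part_id AND p.tier = s.tier. A NULL in a compared column never satisfies the condition.
- part_id=4, tier=OC: no matching s row.
- part_id=4, tier=MT: no matching s row.
- part_id=5, tier=OC: no matching s row.
- part_id=NULL, tier=MT: no matching s row.
- part_id=6, tier=MT: no matching s row.
- plus 7 unmatched s row(s), each kept with NULL p columns.
After projecting and ordering:
s.supplier | s.qty | p.pname
Frank | NULL | NULL
Heidi | NULL | NULL
Judy | NULL | NULL
Omar | 39 | NULL
Raj | NULL | NULL
Uma | 35 | NULL
Xin | 9 | NULL

(Frank, NULL, NULL); (Heidi, NULL, NULL); (Judy, NULL, NULL); (Omar, 39, NULL); (Raj, NULL, NULL); (Uma, 35, NULL); (Xin, 9, NULL)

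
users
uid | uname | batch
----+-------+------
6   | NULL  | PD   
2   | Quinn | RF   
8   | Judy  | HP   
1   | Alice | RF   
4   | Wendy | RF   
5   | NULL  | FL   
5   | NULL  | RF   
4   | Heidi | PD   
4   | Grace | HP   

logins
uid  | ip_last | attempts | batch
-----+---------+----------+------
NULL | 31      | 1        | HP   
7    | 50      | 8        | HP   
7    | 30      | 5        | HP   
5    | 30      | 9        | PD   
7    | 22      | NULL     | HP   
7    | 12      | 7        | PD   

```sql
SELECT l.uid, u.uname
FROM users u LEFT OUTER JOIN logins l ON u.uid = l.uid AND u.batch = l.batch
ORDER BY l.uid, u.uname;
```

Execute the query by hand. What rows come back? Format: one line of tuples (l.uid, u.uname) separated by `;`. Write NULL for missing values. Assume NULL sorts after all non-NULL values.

(NULL, Alice); (NULL, Grace); (NULL, Heidi); (NULL, Judy); (NULL, Quinn); (NULL, Wendy); (NULL, NULL); (NULL, NULL); (NULL, NULL)

LEFT JOIN keeps every row from `users`; unmatched rows get NULL for `logins`'s columns.
Matching on u.uid = l.uid AND u.batch = l.batch. A NULL in a compared column never satisfies the condition.
Matched pairs: 0; unmatched u rows kept: 9.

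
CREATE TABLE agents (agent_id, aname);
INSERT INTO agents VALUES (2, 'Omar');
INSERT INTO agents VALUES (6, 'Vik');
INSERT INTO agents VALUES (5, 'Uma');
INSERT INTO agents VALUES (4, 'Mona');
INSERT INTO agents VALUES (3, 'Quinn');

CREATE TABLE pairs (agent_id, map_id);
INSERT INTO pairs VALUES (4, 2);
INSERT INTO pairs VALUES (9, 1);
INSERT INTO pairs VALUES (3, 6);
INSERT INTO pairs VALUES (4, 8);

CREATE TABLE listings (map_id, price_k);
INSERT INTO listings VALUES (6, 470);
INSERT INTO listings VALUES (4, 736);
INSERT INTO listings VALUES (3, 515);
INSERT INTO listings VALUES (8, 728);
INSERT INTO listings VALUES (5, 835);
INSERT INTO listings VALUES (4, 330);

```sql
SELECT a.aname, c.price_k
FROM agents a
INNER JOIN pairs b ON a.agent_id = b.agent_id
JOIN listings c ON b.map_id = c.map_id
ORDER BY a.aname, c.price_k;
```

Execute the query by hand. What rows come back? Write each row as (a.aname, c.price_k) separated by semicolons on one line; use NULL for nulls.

(Mona, 728); (Quinn, 470)

Evaluate left to right. First `agents a INNER JOIN pairs b` on agent_id: 3 row(s).
Then INNER JOIN `listings c` on map_id: keep only rows whose b.map_id appears in c.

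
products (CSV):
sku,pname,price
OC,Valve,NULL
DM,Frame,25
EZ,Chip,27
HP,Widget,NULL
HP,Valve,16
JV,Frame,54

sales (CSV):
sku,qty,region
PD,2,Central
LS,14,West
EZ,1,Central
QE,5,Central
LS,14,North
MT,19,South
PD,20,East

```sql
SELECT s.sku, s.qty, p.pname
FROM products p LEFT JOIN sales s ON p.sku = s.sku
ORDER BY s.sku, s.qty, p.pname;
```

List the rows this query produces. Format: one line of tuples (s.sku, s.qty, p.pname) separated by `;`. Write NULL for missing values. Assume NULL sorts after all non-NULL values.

(EZ, 1, Chip); (NULL, NULL, Frame); (NULL, NULL, Frame); (NULL, NULL, Valve); (NULL, NULL, Valve); (NULL, NULL, Widget)

LEFT JOIN keeps every row from `products`; unmatched rows get NULL for `sales`'s columns.
Matching on p.sku = s.sku.
- sku=OC: no s row matches, row kept with s columns NULL.
- sku=DM: no s row matches, row kept with s columns NULL.
- sku=EZ: 1 matching s row(s), so 1 row(s) emitted.
- sku=HP: no s row matches, row kept with s columns NULL.
- sku=HP: no s row matches, row kept with s columns NULL.
- sku=JV: no s row matches, row kept with s columns NULL.
After projecting and ordering:
s.sku | s.qty | p.pname
EZ | 1 | Chip
NULL | NULL | Frame
NULL | NULL | Frame
NULL | NULL | Valve
NULL | NULL | Valve
NULL | NULL | Widget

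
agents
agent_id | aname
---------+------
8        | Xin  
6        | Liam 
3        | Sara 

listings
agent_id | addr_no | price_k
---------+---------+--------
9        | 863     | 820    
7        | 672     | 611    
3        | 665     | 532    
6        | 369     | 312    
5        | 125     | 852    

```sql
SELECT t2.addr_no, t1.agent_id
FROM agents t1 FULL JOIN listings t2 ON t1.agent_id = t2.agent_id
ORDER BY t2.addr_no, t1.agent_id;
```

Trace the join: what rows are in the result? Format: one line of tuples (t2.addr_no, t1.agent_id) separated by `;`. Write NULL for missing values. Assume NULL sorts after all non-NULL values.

FULL OUTER JOIN keeps every row from both sides; unmatched rows get NULL for the other side's columns.
Matching on t1.agent_id = t2.agent_id.
- t1 row (agent_id=8): no match → kept, t2 columns NULL.
- t1 row (agent_id=6): matches 1 t2 row(s) → 1 output row(s).
- t1 row (agent_id=3): matches 1 t2 row(s) → 1 output row(s).
- plus 3 unmatched t2 row(s), each kept with NULL t1 columns.
After projecting and ordering:
t2.addr_no | t1.agent_id
125 | NULL
369 | 6
665 | 3
672 | NULL
863 | NULL
NULL | 8

(125, NULL); (369, 6); (665, 3); (672, NULL); (863, NULL); (NULL, 8)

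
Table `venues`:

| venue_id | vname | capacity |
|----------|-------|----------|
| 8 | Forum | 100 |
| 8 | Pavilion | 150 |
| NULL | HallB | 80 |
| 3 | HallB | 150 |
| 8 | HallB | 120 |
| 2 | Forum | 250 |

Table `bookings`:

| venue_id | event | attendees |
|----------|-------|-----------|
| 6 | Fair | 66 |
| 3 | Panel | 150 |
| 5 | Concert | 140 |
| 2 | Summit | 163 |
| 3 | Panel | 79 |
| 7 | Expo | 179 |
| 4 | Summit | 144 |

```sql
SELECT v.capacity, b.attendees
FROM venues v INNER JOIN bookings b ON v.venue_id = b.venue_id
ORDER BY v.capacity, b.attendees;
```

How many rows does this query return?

INNER JOIN keeps only pairs where the ON condition holds.
Matching on v.venue_id = b.venue_id. A NULL in a compared column never satisfies the condition.
- venue_id=8: no matching b row, dropped.
- venue_id=8: no matching b row, dropped.
- venue_id=NULL: no matching b row, dropped.
- venue_id=3: 2 matching b row(s), so 2 row(s) emitted.
- venue_id=8: no matching b row, dropped.
- venue_id=2: 1 matching b row(s), so 1 row(s) emitted.
Total: 3 rows.

3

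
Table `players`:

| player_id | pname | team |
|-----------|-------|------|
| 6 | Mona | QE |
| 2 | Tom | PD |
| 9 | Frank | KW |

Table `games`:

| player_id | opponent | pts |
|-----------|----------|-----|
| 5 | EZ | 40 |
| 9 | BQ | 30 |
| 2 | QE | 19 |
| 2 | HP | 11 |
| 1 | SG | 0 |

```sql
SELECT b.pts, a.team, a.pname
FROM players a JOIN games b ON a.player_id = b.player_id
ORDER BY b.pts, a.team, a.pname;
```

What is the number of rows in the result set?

INNER JOIN keeps only pairs where the ON condition holds.
Matching on a.player_id = b.player_id.
- a (player_id=6) has no partner → excluded.
- a (player_id=2) pairs with 2 row(s) of b.
- a (player_id=9) pairs with 1 row(s) of b.
Total: 3 rows.

3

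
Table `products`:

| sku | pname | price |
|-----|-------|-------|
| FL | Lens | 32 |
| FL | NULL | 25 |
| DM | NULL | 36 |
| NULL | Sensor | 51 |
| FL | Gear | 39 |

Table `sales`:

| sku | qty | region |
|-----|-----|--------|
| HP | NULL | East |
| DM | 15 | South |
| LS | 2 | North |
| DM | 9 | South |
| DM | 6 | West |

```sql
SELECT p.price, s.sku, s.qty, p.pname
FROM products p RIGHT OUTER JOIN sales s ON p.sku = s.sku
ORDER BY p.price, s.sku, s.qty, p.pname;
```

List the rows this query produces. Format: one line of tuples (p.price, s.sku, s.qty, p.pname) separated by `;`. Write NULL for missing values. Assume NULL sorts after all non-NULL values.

(36, DM, 6, NULL); (36, DM, 9, NULL); (36, DM, 15, NULL); (NULL, HP, NULL, NULL); (NULL, LS, 2, NULL)

RIGHT JOIN keeps every row from `sales`; unmatched rows get NULL for `products`'s columns.
Matching on p.sku = s.sku. A NULL in a compared column never satisfies the condition.
- p (sku=FL) has no partner in s.
- p (sku=FL) has no partner in s.
- p (sku=DM) pairs with 3 row(s) of s.
- p (sku=NULL) has no partner in s.
- p (sku=FL) has no partner in s.
- 2 s row(s) had no p match → kept, p columns NULL.
After projecting and ordering:
p.price | s.sku | s.qty | p.pname
36 | DM | 6 | NULL
36 | DM | 9 | NULL
36 | DM | 15 | NULL
NULL | HP | NULL | NULL
NULL | LS | 2 | NULL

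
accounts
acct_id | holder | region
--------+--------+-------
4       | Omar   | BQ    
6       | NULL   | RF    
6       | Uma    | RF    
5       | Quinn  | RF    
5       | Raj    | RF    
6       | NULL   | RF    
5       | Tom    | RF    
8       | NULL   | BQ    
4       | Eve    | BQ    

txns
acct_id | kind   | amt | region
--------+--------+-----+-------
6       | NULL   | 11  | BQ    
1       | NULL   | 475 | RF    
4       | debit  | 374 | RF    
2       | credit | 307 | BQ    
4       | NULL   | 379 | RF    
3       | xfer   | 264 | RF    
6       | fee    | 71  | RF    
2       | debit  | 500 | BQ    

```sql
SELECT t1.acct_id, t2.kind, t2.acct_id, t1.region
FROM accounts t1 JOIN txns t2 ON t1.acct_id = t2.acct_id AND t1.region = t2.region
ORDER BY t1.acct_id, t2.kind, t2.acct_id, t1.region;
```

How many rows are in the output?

INNER JOIN keeps only pairs where the ON condition holds.
Matching on t1.acct_id = t2.acct_id AND t1.region = t2.region.
Matched pairs: 3.
Total: 3 rows.

3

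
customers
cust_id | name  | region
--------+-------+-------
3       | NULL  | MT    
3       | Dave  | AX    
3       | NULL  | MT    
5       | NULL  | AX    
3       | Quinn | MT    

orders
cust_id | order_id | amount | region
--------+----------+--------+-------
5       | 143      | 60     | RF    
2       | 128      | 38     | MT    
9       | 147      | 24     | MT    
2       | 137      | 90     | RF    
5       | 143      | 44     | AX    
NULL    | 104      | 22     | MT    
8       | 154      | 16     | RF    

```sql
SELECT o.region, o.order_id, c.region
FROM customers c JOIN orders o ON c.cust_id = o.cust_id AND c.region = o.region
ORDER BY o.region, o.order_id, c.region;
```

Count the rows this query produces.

1

INNER JOIN keeps only pairs where the ON condition holds.
Matching on c.cust_id = o.cust_id AND c.region = o.region. A NULL in a compared column never satisfies the condition.
Matched pairs: 1.
Total: 1 rows.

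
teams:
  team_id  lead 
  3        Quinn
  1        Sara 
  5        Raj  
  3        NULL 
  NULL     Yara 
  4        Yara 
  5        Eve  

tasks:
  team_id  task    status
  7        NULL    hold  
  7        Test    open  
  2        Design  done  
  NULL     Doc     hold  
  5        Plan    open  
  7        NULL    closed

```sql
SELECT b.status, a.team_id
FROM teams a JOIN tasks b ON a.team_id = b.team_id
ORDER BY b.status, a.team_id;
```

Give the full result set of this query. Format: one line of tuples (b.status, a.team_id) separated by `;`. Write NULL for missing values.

INNER JOIN keeps only pairs where the ON condition holds.
Matching on a.team_id = b.team_id. A NULL in a compared column never satisfies the condition.
Matched pairs: 2.

(open, 5); (open, 5)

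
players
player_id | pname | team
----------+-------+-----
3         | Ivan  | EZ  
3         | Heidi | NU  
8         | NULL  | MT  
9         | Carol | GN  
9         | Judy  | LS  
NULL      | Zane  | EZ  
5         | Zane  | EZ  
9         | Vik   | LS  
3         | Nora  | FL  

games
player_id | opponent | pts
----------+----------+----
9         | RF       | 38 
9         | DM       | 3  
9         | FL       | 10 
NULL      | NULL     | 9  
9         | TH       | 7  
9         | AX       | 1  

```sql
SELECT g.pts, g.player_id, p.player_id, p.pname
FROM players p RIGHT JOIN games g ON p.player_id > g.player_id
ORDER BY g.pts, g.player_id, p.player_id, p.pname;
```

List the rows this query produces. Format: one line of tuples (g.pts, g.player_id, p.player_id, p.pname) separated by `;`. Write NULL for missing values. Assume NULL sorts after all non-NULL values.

(1, 9, NULL, NULL); (3, 9, NULL, NULL); (7, 9, NULL, NULL); (9, NULL, NULL, NULL); (10, 9, NULL, NULL); (38, 9, NULL, NULL)

RIGHT JOIN keeps every row from `games`; unmatched rows get NULL for `players`'s columns.
Matching on p.player_id > g.player_id. A NULL in a compared column never satisfies the condition.
- p row (player_id=3): no match.
- p row (player_id=3): no match.
- p row (player_id=8): no match.
- p row (player_id=9): no match.
- p row (player_id=9): no match.
- p row (player_id=NULL): no match.
- p row (player_id=5): no match.
- p row (player_id=9): no match.
- p row (player_id=3): no match.
- plus 6 unmatched g row(s), each kept with NULL p columns.
After projecting and ordering:
g.pts | g.player_id | p.player_id | p.pname
1 | 9 | NULL | NULL
3 | 9 | NULL | NULL
7 | 9 | NULL | NULL
9 | NULL | NULL | NULL
10 | 9 | NULL | NULL
38 | 9 | NULL | NULL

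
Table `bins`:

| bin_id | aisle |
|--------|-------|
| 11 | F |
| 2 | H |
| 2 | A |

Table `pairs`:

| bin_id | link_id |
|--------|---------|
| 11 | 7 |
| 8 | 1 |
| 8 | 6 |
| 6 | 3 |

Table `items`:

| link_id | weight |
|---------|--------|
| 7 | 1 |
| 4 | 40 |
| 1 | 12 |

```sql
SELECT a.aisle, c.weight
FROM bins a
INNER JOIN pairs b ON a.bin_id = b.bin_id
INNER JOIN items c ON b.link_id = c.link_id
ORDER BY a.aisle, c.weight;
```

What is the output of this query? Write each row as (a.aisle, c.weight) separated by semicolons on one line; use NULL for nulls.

Evaluate left to right. First `bins a INNER JOIN pairs b` on bin_id: 1 row(s).
Then INNER JOIN `items c` on link_id: keep only rows whose b.link_id appears in c.

(F, 1)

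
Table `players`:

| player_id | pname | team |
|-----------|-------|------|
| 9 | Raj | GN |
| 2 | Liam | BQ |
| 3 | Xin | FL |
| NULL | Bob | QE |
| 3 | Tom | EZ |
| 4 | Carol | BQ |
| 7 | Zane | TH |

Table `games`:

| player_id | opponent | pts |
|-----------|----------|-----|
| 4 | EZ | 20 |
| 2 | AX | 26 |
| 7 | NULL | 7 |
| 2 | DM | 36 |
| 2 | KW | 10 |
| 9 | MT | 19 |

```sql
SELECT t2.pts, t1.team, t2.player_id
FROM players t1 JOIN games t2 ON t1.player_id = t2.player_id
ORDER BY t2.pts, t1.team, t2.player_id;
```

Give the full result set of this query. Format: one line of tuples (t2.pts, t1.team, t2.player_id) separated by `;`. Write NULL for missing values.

(7, TH, 7); (10, BQ, 2); (19, GN, 9); (20, BQ, 4); (26, BQ, 2); (36, BQ, 2)

INNER JOIN keeps only pairs where the ON condition holds.
Matching on t1.player_id = t2.player_id. A NULL in a compared column never satisfies the condition.
Matched pairs: 6.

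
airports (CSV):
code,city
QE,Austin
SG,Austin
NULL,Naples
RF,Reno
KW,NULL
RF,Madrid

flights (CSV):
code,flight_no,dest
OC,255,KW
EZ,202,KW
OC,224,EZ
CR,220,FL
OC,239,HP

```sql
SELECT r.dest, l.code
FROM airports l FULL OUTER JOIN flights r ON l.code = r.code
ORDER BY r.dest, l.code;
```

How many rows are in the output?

FULL OUTER JOIN keeps every row from both sides; unmatched rows get NULL for the other side's columns.
Matching on l.code = r.code. A NULL in a compared column never satisfies the condition.
- l (code=QE) has no partner → padded with NULL.
- l (code=SG) has no partner → padded with NULL.
- l (code=NULL) has no partner → padded with NULL.
- l (code=RF) has no partner → padded with NULL.
- l (code=KW) has no partner → padded with NULL.
- l (code=RF) has no partner → padded with NULL.
- plus 5 unmatched r row(s), each kept with NULL l columns.
Total: 0 matched + 11 padded = 11 rows.

11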